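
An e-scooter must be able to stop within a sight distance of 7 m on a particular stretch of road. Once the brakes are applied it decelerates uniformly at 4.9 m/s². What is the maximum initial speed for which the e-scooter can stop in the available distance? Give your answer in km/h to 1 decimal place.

v²/(2a) = d ⇒ v = √(2 × 4.900 × 7) = √68.60 = 8.2825 m/s.
8.2825 m/s × 3.6 = 29.817 km/h.

Maximum speed ≈ 29.8 km/h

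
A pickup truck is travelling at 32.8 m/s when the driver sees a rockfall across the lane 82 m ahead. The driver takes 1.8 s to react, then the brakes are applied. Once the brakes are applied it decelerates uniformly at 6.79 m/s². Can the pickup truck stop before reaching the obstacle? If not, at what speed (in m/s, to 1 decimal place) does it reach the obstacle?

Reaction distance = 32.8000 × 1.8 = 59.040 m.
Braking distance needed to stop: v²/(2a) = 1075.840 / 13.580 = 79.222 m, so total needed = 59.040 + 79.222 = 138.262 m > 82 m — it cannot stop.
Distance remaining when braking begins: 82 − 59.040 = 22.960 m.
v² = v₀² − 2a·d = 1075.840 − 2 × 6.790 × 22.960 = 764.043 m²/s².
v = √764.043 = 27.641 m/s.

No — it strikes the obstacle at 27.6 m/s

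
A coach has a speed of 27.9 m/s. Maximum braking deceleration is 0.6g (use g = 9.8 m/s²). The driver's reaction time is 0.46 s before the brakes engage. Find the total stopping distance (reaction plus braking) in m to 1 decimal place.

a = 0.6 × 9.8 = 5.880 m/s².
Reaction distance = v·t_r = 27.9000 × 0.46 = 12.834 m.
Braking distance = v²/(2a) = 27.9000² / (2 × 5.880) = 778.410 / 11.760 = 66.191 m.
Total = 12.834 + 66.191 = 79.025 m.

Total stopping distance ≈ 79.0 m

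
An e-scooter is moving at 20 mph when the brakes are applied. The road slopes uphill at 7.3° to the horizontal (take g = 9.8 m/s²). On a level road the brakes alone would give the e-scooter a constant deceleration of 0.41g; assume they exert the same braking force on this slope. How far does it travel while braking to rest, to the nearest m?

Braking distance ≈ 8 m

20 mph × 0.44704 = 8.9408 m/s.
a = 0.41 × 9.8 = 4.018 m/s².
Gravity along the uphill slope adds to the braking deceleration: a_eff = 4.018 + 9.8·sin 7.3° = 4.018 + 1.245 = 5.263 m/s².
Braking distance = v²/(2a) = 8.9408² / (2 × 5.263) = 79.938 / 10.526 = 7.594 m.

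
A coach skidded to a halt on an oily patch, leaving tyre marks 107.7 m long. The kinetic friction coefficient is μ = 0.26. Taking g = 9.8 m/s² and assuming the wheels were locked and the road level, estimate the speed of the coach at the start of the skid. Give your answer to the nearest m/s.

Initial speed ≈ 23 m/s

Deceleration a = μg = 0.26 × 9.8 = 2.548 m/s².
v = √(2a·d) = √(2 × 2.548 × 107.7) = √548.839 = 23.4273 m/s.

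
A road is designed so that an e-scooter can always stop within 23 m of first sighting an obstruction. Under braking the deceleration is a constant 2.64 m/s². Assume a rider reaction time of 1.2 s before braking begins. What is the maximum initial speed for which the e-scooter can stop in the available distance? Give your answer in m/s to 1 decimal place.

Stopping distance: v·t_r + v²/(2a) = 23 with t_r = 1.2 s and a = 2.640 m/s².
So v² + 6.336 v − 121.44 = 0.
Positive root: v = −a·t_r + √((a·t_r)² + 2a·d) = −3.168 + √(10.036 + 121.44) = 8.2983 m/s.

Maximum speed ≈ 8.3 m/s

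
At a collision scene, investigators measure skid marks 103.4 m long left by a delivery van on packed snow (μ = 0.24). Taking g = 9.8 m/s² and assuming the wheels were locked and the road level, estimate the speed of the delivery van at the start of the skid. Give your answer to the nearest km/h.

Initial speed ≈ 79 km/h

Deceleration a = μg = 0.24 × 9.8 = 2.352 m/s².
v = √(2a·d) = √(2 × 2.352 × 103.4) = √486.394 = 22.0543 m/s.
= 22.0543 × 3.6 = 79.395 km/h.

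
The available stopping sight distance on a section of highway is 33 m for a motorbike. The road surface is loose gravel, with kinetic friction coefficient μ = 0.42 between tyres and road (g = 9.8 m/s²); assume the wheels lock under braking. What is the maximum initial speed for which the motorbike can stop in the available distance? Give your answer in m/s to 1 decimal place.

Maximum speed ≈ 16.5 m/s

a = μg = 0.42 × 9.8 = 4.116 m/s².
v²/(2a) = d ⇒ v = √(2 × 4.116 × 33) = √271.66 = 16.4821 m/s.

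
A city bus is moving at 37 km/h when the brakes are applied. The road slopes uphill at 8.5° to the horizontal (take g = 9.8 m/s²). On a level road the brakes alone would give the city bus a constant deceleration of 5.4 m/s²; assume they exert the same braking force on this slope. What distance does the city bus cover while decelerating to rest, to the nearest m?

Braking distance ≈ 8 m

37 km/h ÷ 3.6 = 10.2778 m/s.
Gravity along the uphill slope adds to the braking deceleration: a_eff = 5.400 + 9.8·sin 8.5° = 5.400 + 1.449 = 6.849 m/s².
Braking distance = v²/(2a) = 10.2778² / (2 × 6.849) = 105.633 / 13.698 = 7.712 m.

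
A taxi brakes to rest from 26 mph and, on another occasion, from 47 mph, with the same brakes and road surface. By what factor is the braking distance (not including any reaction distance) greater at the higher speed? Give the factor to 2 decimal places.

Braking distance d = v²/(2a), so with a fixed, d ∝ v².
Factor = (47/26)² = 1.8077² = 3.2678.

Factor ≈ 3.27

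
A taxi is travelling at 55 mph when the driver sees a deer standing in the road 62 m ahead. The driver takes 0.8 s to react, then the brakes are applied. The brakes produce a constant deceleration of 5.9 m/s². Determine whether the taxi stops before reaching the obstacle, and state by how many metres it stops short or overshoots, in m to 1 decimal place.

No — it overshoots by 8.9 m

55 mph × 0.44704 = 24.5872 m/s.
Reaction distance = 24.5872 × 0.8 = 19.670 m.
Braking distance = v²/(2a) = 604.530 / 11.800 = 51.231 m.
Total stopping distance = 19.670 + 51.231 = 70.901 m, vs 62 m available — it cannot stop in time and overshoots by 70.901 − 62 = 8.901 m.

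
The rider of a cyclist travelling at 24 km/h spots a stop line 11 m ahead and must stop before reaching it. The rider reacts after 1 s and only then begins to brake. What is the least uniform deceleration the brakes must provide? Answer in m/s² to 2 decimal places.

Required deceleration ≈ 5.13 m/s²

24 km/h ÷ 3.6 = 6.6667 m/s.
Distance covered during reaction = 6.6667 × 1 = 6.667 m.
Distance available for braking: 11 − 6.667 = 4.333 m.
v² = 2a·d ⇒ a = v²/(2d) = 6.6667² / (2 × 4.333) = 44.445 / 8.666 = 5.1287 m/s².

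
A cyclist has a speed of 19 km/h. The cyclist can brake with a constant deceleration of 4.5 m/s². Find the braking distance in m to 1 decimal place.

Braking distance ≈ 3.1 m

19 km/h ÷ 3.6 = 5.2778 m/s.
Braking distance = v²/(2a) = 5.2778² / (2 × 4.500) = 27.855 / 9.000 = 3.095 m.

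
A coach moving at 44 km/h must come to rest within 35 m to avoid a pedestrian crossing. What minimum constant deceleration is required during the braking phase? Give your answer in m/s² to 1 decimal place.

Required deceleration ≈ 2.1 m/s²

44 km/h ÷ 3.6 = 12.2222 m/s.
v² = 2a·d ⇒ a = v²/(2d) = 12.2222² / (2 × 35.000) = 149.382 / 70.000 = 2.1340 m/s².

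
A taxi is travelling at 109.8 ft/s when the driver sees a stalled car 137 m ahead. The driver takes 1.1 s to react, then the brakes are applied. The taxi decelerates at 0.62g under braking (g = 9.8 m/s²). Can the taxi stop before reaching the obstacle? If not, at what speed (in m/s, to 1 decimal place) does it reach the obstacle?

Yes — it stops about 8.0 m short of the obstacle, so it never reaches it

109.8 ft/s × 0.3048 = 33.4670 m/s.
a = 0.62 × 9.8 = 6.076 m/s².
Reaction distance = 33.4670 × 1.1 = 36.814 m.
Braking distance = v²/(2a) = 1120.040 / 12.152 = 92.169 m.
Total stopping distance = 36.814 + 92.169 = 128.983 m, vs 137 m available — it stops with 137 − 128.983 = 8.017 m to spare.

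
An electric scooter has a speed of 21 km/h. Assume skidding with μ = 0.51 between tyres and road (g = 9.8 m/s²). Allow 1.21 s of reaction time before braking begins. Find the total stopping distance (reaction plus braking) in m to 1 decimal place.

Total stopping distance ≈ 10.5 m

21 km/h ÷ 3.6 = 5.8333 m/s.
a = μg = 0.51 × 9.8 = 4.998 m/s².
Reaction distance = v·t_r = 5.8333 × 1.21 = 7.058 m.
Braking distance = v²/(2a) = 5.8333² / (2 × 4.998) = 34.027 / 9.996 = 3.404 m.
Total = 7.058 + 3.404 = 10.462 m.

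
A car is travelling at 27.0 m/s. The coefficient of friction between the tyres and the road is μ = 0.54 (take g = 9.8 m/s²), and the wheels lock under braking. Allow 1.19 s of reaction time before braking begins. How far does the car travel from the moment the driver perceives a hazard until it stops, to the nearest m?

Total stopping distance ≈ 101 m

a = μg = 0.54 × 9.8 = 5.292 m/s².
Reaction distance = v·t_r = 27.0000 × 1.19 = 32.130 m.
Braking distance = v²/(2a) = 27.0000² / (2 × 5.292) = 729.000 / 10.584 = 68.878 m.
Total = 32.130 + 68.878 = 101.008 m.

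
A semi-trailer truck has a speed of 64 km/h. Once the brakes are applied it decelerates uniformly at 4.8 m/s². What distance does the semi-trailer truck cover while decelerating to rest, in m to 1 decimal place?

Braking distance ≈ 32.9 m

64 km/h ÷ 3.6 = 17.7778 m/s.
Braking distance = v²/(2a) = 17.7778² / (2 × 4.800) = 316.050 / 9.600 = 32.922 m.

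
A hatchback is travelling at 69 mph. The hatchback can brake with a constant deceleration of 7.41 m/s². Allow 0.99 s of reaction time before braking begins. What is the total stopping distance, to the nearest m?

Total stopping distance ≈ 95 m

69 mph × 0.44704 = 30.8458 m/s.
Reaction distance = v·t_r = 30.8458 × 0.99 = 30.537 m.
Braking distance = v²/(2a) = 30.8458² / (2 × 7.410) = 951.463 / 14.820 = 64.201 m.
Total = 30.537 + 64.201 = 94.738 m.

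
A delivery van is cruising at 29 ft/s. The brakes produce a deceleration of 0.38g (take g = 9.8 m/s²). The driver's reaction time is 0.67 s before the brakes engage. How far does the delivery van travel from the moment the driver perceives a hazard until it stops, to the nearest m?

29 ft/s × 0.3048 = 8.8392 m/s.
a = 0.38 × 9.8 = 3.724 m/s².
Reaction distance = v·t_r = 8.8392 × 0.67 = 5.922 m.
Braking distance = v²/(2a) = 8.8392² / (2 × 3.724) = 78.131 / 7.448 = 10.490 m.
Total = 5.922 + 10.490 = 16.412 m.

Total stopping distance ≈ 16 m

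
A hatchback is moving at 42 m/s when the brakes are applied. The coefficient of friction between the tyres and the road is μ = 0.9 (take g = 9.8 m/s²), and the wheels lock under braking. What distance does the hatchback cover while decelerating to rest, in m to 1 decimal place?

a = μg = 0.9 × 9.8 = 8.820 m/s².
Braking distance = v²/(2a) = 42.0000² / (2 × 8.820) = 1764.000 / 17.640 = 100.000 m.

Braking distance ≈ 100.0 m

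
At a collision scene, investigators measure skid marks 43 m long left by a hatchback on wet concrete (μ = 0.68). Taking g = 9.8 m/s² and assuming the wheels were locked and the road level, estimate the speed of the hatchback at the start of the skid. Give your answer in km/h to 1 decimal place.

Initial speed ≈ 86.2 km/h

Deceleration a = μg = 0.68 × 9.8 = 6.664 m/s².
v = √(2a·d) = √(2 × 6.664 × 43) = √573.104 = 23.9396 m/s.
= 23.9396 × 3.6 = 86.183 km/h.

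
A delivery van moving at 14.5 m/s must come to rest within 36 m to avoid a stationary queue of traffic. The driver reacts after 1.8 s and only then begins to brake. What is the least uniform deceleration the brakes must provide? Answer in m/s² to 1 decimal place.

Distance covered during reaction = 14.5000 × 1.8 = 26.100 m.
Distance available for braking: 36 − 26.100 = 9.900 m.
v² = 2a·d ⇒ a = v²/(2d) = 14.5000² / (2 × 9.900) = 210.250 / 19.800 = 10.6187 m/s².

Required deceleration ≈ 10.6 m/s²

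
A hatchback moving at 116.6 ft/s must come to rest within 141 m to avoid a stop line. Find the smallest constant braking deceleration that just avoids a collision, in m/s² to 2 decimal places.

Required deceleration ≈ 4.48 m/s²

116.6 ft/s × 0.3048 = 35.5397 m/s.
v² = 2a·d ⇒ a = v²/(2d) = 35.5397² / (2 × 141.000) = 1263.070 / 282.000 = 4.4790 m/s².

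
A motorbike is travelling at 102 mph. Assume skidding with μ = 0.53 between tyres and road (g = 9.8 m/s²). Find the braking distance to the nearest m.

Braking distance ≈ 200 m

102 mph × 0.44704 = 45.5981 m/s.
a = μg = 0.53 × 9.8 = 5.194 m/s².
Braking distance = v²/(2a) = 45.5981² / (2 × 5.194) = 2079.187 / 10.388 = 200.153 m.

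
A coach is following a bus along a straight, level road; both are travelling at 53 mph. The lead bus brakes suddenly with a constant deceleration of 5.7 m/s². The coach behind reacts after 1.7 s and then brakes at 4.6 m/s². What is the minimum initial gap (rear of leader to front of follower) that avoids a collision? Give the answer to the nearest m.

53 mph × 0.44704 = 23.6931 m/s.
Leader travels v²/(2a_L) = 561.363 / 11.400 = 49.242 m before stopping.
Follower covers v·t_r = 23.6931 × 1.7 = 40.278 m while reacting, then v²/(2a_F) = 561.363 / 9.200 = 61.018 m while braking, for a total of 40.278 + 61.018 = 101.296 m.
Since a_F ≤ a_L and the follower starts braking later, the follower is never slower than the leader, so the closest approach is when both have stopped.
Minimum gap = 101.296 − 49.242 = 52.054 m.

Minimum gap ≈ 52 m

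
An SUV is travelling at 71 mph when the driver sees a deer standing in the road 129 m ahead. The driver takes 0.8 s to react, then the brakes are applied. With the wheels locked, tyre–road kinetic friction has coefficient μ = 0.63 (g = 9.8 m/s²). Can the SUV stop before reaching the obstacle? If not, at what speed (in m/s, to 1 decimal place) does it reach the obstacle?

71 mph × 0.44704 = 31.7398 m/s.
a = μg = 0.63 × 9.8 = 6.174 m/s².
Reaction distance = 31.7398 × 0.8 = 25.392 m.
Braking distance = v²/(2a) = 1007.415 / 12.348 = 81.585 m.
Total stopping distance = 25.392 + 81.585 = 106.977 m, vs 129 m available — it stops with 129 − 106.977 = 22.023 m to spare.

Yes — it stops about 22.0 m short of the obstacle, so it never reaches it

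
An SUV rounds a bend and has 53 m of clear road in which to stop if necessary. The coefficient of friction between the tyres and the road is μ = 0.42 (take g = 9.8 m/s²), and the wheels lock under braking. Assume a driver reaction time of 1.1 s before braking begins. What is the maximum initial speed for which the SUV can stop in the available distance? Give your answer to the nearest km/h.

a = μg = 0.42 × 9.8 = 4.116 m/s².
Stopping distance: v·t_r + v²/(2a) = 53 with t_r = 1.1 s and a = 4.116 m/s².
So v² + 9.055 v − 436.30 = 0.
Positive root: v = −a·t_r + √((a·t_r)² + 2a·d) = −4.528 + √(20.503 + 436.30) = 16.8450 m/s.
16.8450 m/s × 3.6 = 60.642 km/h.

Maximum speed ≈ 61 km/h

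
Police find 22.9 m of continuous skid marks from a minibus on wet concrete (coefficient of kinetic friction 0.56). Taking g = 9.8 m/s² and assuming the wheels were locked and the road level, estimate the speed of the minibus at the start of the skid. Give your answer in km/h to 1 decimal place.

Deceleration a = μg = 0.56 × 9.8 = 5.488 m/s².
v = √(2a·d) = √(2 × 5.488 × 22.9) = √251.350 = 15.8540 m/s.
= 15.8540 × 3.6 = 57.074 km/h.

Initial speed ≈ 57.1 km/h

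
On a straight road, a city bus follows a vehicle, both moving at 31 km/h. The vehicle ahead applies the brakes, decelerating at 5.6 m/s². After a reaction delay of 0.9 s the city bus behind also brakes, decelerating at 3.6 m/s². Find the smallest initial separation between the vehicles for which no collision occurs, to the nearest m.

31 km/h ÷ 3.6 = 8.6111 m/s.
Leader travels v²/(2a_L) = 74.151 / 11.200 = 6.621 m before stopping.
Follower covers v·t_r = 8.6111 × 0.9 = 7.750 m while reacting, then v²/(2a_F) = 74.151 / 7.200 = 10.299 m while braking, for a total of 7.750 + 10.299 = 18.049 m.
Since a_F ≤ a_L and the follower starts braking later, the follower is never slower than the leader, so the closest approach is when both have stopped.
Minimum gap = 18.049 − 6.621 = 11.428 m.

Minimum gap ≈ 11 m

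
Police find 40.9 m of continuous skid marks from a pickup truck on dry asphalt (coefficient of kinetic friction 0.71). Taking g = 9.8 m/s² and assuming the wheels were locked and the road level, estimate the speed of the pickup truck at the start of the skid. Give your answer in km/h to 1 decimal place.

Deceleration a = μg = 0.71 × 9.8 = 6.958 m/s².
v = √(2a·d) = √(2 × 6.958 × 40.9) = √569.164 = 23.8572 m/s.
= 23.8572 × 3.6 = 85.886 km/h.

Initial speed ≈ 85.9 km/h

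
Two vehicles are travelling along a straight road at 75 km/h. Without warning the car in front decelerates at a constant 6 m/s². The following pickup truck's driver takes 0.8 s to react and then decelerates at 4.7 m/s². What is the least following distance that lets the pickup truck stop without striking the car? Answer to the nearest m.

Minimum gap ≈ 27 m

75 km/h ÷ 3.6 = 20.8333 m/s.
Leader travels v²/(2a_L) = 434.026 / 12.000 = 36.169 m before stopping.
Follower covers v·t_r = 20.8333 × 0.8 = 16.667 m while reacting, then v²/(2a_F) = 434.026 / 9.400 = 46.173 m while braking, for a total of 16.667 + 46.173 = 62.840 m.
Since a_F ≤ a_L and the follower starts braking later, the follower is never slower than the leader, so the closest approach is when both have stopped.
Minimum gap = 62.840 − 36.169 = 26.671 m.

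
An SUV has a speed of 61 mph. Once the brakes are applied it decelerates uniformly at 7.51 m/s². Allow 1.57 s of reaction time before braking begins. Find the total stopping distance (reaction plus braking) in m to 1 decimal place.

Total stopping distance ≈ 92.3 m

61 mph × 0.44704 = 27.2694 m/s.
Reaction distance = v·t_r = 27.2694 × 1.57 = 42.813 m.
Braking distance = v²/(2a) = 27.2694² / (2 × 7.510) = 743.620 / 15.020 = 49.509 m.
Total = 42.813 + 49.509 = 92.322 m.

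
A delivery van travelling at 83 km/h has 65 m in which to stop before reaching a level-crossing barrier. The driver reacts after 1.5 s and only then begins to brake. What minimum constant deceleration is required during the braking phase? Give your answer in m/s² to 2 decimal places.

83 km/h ÷ 3.6 = 23.0556 m/s.
Distance covered during reaction = 23.0556 × 1.5 = 34.583 m.
Distance available for braking: 65 − 34.583 = 30.417 m.
v² = 2a·d ⇒ a = v²/(2d) = 23.0556² / (2 × 30.417) = 531.561 / 60.834 = 8.7379 m/s².

Required deceleration ≈ 8.74 m/s²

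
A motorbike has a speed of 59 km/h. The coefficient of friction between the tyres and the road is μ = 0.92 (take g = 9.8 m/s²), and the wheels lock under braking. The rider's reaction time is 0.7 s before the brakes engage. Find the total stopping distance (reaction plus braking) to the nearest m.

Total stopping distance ≈ 26 m

59 km/h ÷ 3.6 = 16.3889 m/s.
a = μg = 0.92 × 9.8 = 9.016 m/s².
Reaction distance = v·t_r = 16.3889 × 0.7 = 11.472 m.
Braking distance = v²/(2a) = 16.3889² / (2 × 9.016) = 268.596 / 18.032 = 14.896 m.
Total = 11.472 + 14.896 = 26.368 m.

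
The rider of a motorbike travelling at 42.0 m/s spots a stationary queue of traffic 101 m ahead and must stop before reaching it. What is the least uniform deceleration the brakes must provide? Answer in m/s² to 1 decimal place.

Required deceleration ≈ 8.7 m/s²

v² = 2a·d ⇒ a = v²/(2d) = 42.0000² / (2 × 101.000) = 1764.000 / 202.000 = 8.7327 m/s².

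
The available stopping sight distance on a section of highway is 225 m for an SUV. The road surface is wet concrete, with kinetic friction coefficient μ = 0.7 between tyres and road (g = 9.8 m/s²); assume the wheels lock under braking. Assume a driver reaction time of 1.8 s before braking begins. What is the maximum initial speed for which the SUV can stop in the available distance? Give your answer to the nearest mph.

a = μg = 0.7 × 9.8 = 6.860 m/s².
Stopping distance: v·t_r + v²/(2a) = 225 with t_r = 1.8 s and a = 6.860 m/s².
So v² + 24.696 v − 3087.00 = 0.
Positive root: v = −a·t_r + √((a·t_r)² + 2a·d) = −12.348 + √(152.473 + 3087.00) = 44.5684 m/s.
44.5684 m/s ÷ 0.44704 = 99.697 mph.

Maximum speed ≈ 100 mph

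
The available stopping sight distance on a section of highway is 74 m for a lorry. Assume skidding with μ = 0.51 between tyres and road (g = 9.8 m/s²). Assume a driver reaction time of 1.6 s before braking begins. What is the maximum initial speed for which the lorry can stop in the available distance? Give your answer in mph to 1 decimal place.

Maximum speed ≈ 45.5 mph

a = μg = 0.51 × 9.8 = 4.998 m/s².
Stopping distance: v·t_r + v²/(2a) = 74 with t_r = 1.6 s and a = 4.998 m/s².
So v² + 15.994 v − 739.70 = 0.
Positive root: v = −a·t_r + √((a·t_r)² + 2a·d) = −7.997 + √(63.952 + 739.70) = 20.3518 m/s.
20.3518 m/s ÷ 0.44704 = 45.526 mph.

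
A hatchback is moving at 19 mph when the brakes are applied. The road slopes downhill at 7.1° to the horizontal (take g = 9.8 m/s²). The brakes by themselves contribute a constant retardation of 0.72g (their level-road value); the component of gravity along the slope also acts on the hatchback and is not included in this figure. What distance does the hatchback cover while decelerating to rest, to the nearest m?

19 mph × 0.44704 = 8.4938 m/s.
a = 0.72 × 9.8 = 7.056 m/s².
Gravity along the downhill slope reduces the braking deceleration: a_eff = 7.056 − 9.8·sin 7.1° = 7.056 − 1.211 = 5.845 m/s².
Braking distance = v²/(2a) = 8.4938² / (2 × 5.845) = 72.145 / 11.690 = 6.172 m.

Braking distance ≈ 6 m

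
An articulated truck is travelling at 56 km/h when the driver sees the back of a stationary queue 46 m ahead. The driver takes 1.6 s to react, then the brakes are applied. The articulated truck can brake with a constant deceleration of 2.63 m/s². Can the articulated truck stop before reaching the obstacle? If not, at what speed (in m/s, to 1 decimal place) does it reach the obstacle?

No — it strikes the obstacle at 11.4 m/s

56 km/h ÷ 3.6 = 15.5556 m/s.
Reaction distance = 15.5556 × 1.6 = 24.889 m.
Braking distance needed to stop: v²/(2a) = 241.977 / 5.260 = 46.003 m, so total needed = 24.889 + 46.003 = 70.892 m > 46 m — it cannot stop.
Distance remaining when braking begins: 46 − 24.889 = 21.111 m.
v² = v₀² − 2a·d = 241.977 − 2 × 2.630 × 21.111 = 130.933 m²/s².
v = √130.933 = 11.443 m/s.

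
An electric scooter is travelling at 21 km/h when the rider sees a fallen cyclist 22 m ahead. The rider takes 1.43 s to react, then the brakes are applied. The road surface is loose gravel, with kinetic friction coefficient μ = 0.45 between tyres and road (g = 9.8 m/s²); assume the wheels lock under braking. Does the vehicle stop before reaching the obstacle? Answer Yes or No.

Yes

21 km/h ÷ 3.6 = 5.8333 m/s.
a = μg = 0.45 × 9.8 = 4.410 m/s².
Reaction distance = 5.8333 × 1.43 = 8.342 m.
Braking distance = v²/(2a) = 34.027 / 8.820 = 3.858 m.
Total stopping distance = 8.342 + 3.858 = 12.200 m, vs 22 m available — it stops with 22 − 12.200 = 9.800 m to spare.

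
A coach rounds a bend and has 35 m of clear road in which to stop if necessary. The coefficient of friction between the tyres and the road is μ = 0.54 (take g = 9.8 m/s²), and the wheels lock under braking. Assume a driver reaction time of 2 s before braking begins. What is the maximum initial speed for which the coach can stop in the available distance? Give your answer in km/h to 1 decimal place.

Maximum speed ≈ 41.0 km/h

a = μg = 0.54 × 9.8 = 5.292 m/s².
Stopping distance: v·t_r + v²/(2a) = 35 with t_r = 2 s and a = 5.292 m/s².
So v² + 21.168 v − 370.44 = 0.
Positive root: v = −a·t_r + √((a·t_r)² + 2a·d) = −10.584 + √(112.021 + 370.44) = 11.3810 m/s.
11.3810 m/s × 3.6 = 40.972 km/h.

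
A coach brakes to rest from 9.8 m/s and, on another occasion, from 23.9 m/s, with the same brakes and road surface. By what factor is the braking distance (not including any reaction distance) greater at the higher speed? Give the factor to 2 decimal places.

Factor ≈ 5.95

Braking distance d = v²/(2a), so with a fixed, d ∝ v².
Factor = (23.9/9.8)² = 2.4388² = 5.9477.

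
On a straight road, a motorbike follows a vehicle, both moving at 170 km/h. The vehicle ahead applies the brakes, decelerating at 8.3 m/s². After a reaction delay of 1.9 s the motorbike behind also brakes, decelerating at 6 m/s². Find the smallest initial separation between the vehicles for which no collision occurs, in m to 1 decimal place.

170 km/h ÷ 3.6 = 47.2222 m/s.
Leader travels v²/(2a_L) = 2229.936 / 16.600 = 134.333 m before stopping.
Follower covers v·t_r = 47.2222 × 1.9 = 89.722 m while reacting, then v²/(2a_F) = 2229.936 / 12.000 = 185.828 m while braking, for a total of 89.722 + 185.828 = 275.550 m.
Since a_F ≤ a_L and the follower starts braking later, the follower is never slower than the leader, so the closest approach is when both have stopped.
Minimum gap = 275.550 − 134.333 = 141.217 m.

Minimum gap ≈ 141.2 m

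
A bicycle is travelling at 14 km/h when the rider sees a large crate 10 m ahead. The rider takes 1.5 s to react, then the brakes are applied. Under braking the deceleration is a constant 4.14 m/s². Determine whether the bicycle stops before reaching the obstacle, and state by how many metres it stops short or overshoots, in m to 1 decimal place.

14 km/h ÷ 3.6 = 3.8889 m/s.
Reaction distance = 3.8889 × 1.5 = 5.833 m.
Braking distance = v²/(2a) = 15.124 / 8.280 = 1.827 m.
Total stopping distance = 5.833 + 1.827 = 7.660 m, vs 10 m available — it stops with 10 − 7.660 = 2.340 m to spare.

Yes — it stops 2.3 m short of the obstacle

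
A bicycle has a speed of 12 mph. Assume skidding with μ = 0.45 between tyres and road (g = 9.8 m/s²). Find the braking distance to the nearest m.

Braking distance ≈ 3 m

12 mph × 0.44704 = 5.3645 m/s.
a = μg = 0.45 × 9.8 = 4.410 m/s².
Braking distance = v²/(2a) = 5.3645² / (2 × 4.410) = 28.778 / 8.820 = 3.263 m.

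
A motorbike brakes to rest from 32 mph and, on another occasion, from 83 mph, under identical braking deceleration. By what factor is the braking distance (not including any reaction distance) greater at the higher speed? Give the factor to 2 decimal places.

Braking distance d = v²/(2a), so with a fixed, d ∝ v².
Factor = (83/32)² = 2.5938² = 6.7278.

Factor ≈ 6.73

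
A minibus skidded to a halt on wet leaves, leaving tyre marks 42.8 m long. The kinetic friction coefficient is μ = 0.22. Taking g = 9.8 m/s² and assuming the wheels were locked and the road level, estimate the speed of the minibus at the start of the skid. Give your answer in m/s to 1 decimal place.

Deceleration a = μg = 0.22 × 9.8 = 2.156 m/s².
v = √(2a·d) = √(2 × 2.156 × 42.8) = √184.554 = 13.5851 m/s.

Initial speed ≈ 13.6 m/s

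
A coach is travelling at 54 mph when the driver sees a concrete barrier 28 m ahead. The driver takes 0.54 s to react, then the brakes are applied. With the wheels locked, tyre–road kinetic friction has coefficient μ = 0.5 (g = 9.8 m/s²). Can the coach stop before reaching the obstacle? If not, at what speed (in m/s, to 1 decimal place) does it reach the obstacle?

No — it strikes the obstacle at 20.9 m/s

54 mph × 0.44704 = 24.1402 m/s.
a = μg = 0.5 × 9.8 = 4.900 m/s².
Reaction distance = 24.1402 × 0.54 = 13.036 m.
Braking distance needed to stop: v²/(2a) = 582.749 / 9.800 = 59.464 m, so total needed = 13.036 + 59.464 = 72.500 m > 28 m — it cannot stop.
Distance remaining when braking begins: 28 − 13.036 = 14.964 m.
v² = v₀² − 2a·d = 582.749 − 2 × 4.900 × 14.964 = 436.102 m²/s².
v = √436.102 = 20.883 m/s.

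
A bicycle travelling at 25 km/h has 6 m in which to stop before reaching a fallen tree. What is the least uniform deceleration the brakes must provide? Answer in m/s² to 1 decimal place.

Required deceleration ≈ 4.0 m/s²

25 km/h ÷ 3.6 = 6.9444 m/s.
v² = 2a·d ⇒ a = v²/(2d) = 6.9444² / (2 × 6.000) = 48.225 / 12.000 = 4.0187 m/s².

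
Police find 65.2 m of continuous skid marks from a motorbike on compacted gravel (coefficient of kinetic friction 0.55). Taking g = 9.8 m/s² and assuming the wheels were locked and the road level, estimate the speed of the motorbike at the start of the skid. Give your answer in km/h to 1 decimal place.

Deceleration a = μg = 0.55 × 9.8 = 5.390 m/s².
v = √(2a·d) = √(2 × 5.390 × 65.2) = √702.856 = 26.5114 m/s.
= 26.5114 × 3.6 = 95.441 km/h.

Initial speed ≈ 95.4 km/h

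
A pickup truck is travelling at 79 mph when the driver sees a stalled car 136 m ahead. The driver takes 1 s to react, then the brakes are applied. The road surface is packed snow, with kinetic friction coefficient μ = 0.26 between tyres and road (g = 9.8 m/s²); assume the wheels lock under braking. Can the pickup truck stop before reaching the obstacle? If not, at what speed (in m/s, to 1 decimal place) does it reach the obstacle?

No — it strikes the obstacle at 27.1 m/s

79 mph × 0.44704 = 35.3162 m/s.
a = μg = 0.26 × 9.8 = 2.548 m/s².
Reaction distance = 35.3162 × 1 = 35.316 m.
Braking distance needed to stop: v²/(2a) = 1247.234 / 5.096 = 244.748 m, so total needed = 35.316 + 244.748 = 280.064 m > 136 m — it cannot stop.
Distance remaining when braking begins: 136 − 35.316 = 100.684 m.
v² = v₀² − 2a·d = 1247.234 − 2 × 2.548 × 100.684 = 734.148 m²/s².
v = √734.148 = 27.095 m/s.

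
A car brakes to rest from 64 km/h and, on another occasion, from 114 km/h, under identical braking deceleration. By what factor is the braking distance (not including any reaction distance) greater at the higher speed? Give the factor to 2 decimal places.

Factor ≈ 3.17

Braking distance d = v²/(2a), so with a fixed, d ∝ v².
Factor = (114/64)² = 1.7812² = 3.1727.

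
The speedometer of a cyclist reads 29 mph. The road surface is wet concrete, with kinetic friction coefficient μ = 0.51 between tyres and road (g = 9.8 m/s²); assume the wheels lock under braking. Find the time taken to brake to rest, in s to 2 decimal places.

29 mph × 0.44704 = 12.9642 m/s.
a = μg = 0.51 × 9.8 = 4.998 m/s².
Braking time = v/a = 12.9642 / 4.998 = 2.594 s.

Braking time ≈ 2.59 s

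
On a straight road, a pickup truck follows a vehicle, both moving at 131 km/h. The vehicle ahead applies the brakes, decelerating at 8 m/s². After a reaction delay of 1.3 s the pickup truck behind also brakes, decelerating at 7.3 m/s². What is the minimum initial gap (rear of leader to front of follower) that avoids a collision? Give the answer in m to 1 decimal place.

131 km/h ÷ 3.6 = 36.3889 m/s.
Leader travels v²/(2a_L) = 1324.152 / 16.000 = 82.760 m before stopping.
Follower covers v·t_r = 36.3889 × 1.3 = 47.306 m while reacting, then v²/(2a_F) = 1324.152 / 14.600 = 90.695 m while braking, for a total of 47.306 + 90.695 = 138.001 m.
Since a_F ≤ a_L and the follower starts braking later, the follower is never slower than the leader, so the closest approach is when both have stopped.
Minimum gap = 138.001 − 82.760 = 55.241 m.

Minimum gap ≈ 55.2 m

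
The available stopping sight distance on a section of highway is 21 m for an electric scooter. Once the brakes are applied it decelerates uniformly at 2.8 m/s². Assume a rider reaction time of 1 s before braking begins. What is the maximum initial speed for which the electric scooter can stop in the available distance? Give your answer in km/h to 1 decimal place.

Maximum speed ≈ 30.2 km/h

Stopping distance: v·t_r + v²/(2a) = 21 with t_r = 1 s and a = 2.800 m/s².
So v² + 5.600 v − 117.60 = 0.
Positive root: v = −a·t_r + √((a·t_r)² + 2a·d) = −2.800 + √(7.840 + 117.60) = 8.4000 m/s.
8.4000 m/s × 3.6 = 30.240 km/h.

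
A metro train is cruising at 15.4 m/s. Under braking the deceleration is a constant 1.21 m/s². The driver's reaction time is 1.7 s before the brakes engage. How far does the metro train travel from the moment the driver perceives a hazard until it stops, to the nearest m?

Reaction distance = v·t_r = 15.4000 × 1.7 = 26.180 m.
Braking distance = v²/(2a) = 15.4000² / (2 × 1.210) = 237.160 / 2.420 = 98.000 m.
Total = 26.180 + 98.000 = 124.180 m.

Total stopping distance ≈ 124 m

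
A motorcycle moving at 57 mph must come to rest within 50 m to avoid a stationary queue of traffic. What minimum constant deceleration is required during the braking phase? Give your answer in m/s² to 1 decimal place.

Required deceleration ≈ 6.5 m/s²

57 mph × 0.44704 = 25.4813 m/s.
v² = 2a·d ⇒ a = v²/(2d) = 25.4813² / (2 × 50.000) = 649.297 / 100.000 = 6.4930 m/s².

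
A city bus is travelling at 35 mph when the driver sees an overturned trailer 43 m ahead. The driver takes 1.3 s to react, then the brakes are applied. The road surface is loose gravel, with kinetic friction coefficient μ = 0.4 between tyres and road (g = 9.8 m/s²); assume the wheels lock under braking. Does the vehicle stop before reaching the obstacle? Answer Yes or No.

35 mph × 0.44704 = 15.6464 m/s.
a = μg = 0.4 × 9.8 = 3.920 m/s².
Reaction distance = 15.6464 × 1.3 = 20.340 m.
Braking distance = v²/(2a) = 244.810 / 7.840 = 31.226 m.
Total stopping distance = 20.340 + 31.226 = 51.566 m, vs 43 m available — it cannot stop in time and overshoots by 51.566 − 43 = 8.566 m.

No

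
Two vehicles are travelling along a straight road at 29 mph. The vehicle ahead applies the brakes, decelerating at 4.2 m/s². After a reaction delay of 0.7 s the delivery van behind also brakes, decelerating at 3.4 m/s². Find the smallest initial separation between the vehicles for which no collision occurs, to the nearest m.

Minimum gap ≈ 14 m

29 mph × 0.44704 = 12.9642 m/s.
Leader travels v²/(2a_L) = 168.070 / 8.400 = 20.008 m before stopping.
Follower covers v·t_r = 12.9642 × 0.7 = 9.075 m while reacting, then v²/(2a_F) = 168.070 / 6.800 = 24.716 m while braking, for a total of 9.075 + 24.716 = 33.791 m.
Since a_F ≤ a_L and the follower starts braking later, the follower is never slower than the leader, so the closest approach is when both have stopped.
Minimum gap = 33.791 − 20.008 = 13.783 m.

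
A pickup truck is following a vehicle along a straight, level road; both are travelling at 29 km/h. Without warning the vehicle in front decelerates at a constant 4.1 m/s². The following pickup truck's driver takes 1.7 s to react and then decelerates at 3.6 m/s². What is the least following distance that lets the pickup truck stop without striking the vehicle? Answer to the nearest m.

29 km/h ÷ 3.6 = 8.0556 m/s.
Leader travels v²/(2a_L) = 64.893 / 8.200 = 7.914 m before stopping.
Follower covers v·t_r = 8.0556 × 1.7 = 13.695 m while reacting, then v²/(2a_F) = 64.893 / 7.200 = 9.013 m while braking, for a total of 13.695 + 9.013 = 22.708 m.
Since a_F ≤ a_L and the follower starts braking later, the follower is never slower than the leader, so the closest approach is when both have stopped.
Minimum gap = 22.708 − 7.914 = 14.794 m.

Minimum gap ≈ 15 m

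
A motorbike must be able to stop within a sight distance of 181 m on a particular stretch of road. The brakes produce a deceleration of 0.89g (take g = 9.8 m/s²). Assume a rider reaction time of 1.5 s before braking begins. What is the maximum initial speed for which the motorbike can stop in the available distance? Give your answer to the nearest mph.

Maximum speed ≈ 100 mph

a = 0.89 × 9.8 = 8.722 m/s².
Stopping distance: v·t_r + v²/(2a) = 181 with t_r = 1.5 s and a = 8.722 m/s².
So v² + 26.166 v − 3157.36 = 0.
Positive root: v = −a·t_r + √((a·t_r)² + 2a·d) = −13.083 + √(171.165 + 3157.36) = 44.6104 m/s.
44.6104 m/s ÷ 0.44704 = 99.791 mph.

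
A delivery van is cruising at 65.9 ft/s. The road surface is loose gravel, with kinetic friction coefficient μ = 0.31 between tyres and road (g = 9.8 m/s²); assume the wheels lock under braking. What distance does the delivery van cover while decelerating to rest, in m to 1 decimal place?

65.9 ft/s × 0.3048 = 20.0863 m/s.
a = μg = 0.31 × 9.8 = 3.038 m/s².
Braking distance = v²/(2a) = 20.0863² / (2 × 3.038) = 403.459 / 6.076 = 66.402 m.

Braking distance ≈ 66.4 m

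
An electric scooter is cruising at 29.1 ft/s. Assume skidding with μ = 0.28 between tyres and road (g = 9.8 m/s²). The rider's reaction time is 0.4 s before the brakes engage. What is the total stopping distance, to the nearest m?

Total stopping distance ≈ 18 m

29.1 ft/s × 0.3048 = 8.8697 m/s.
a = μg = 0.28 × 9.8 = 2.744 m/s².
Reaction distance = v·t_r = 8.8697 × 0.4 = 3.548 m.
Braking distance = v²/(2a) = 8.8697² / (2 × 2.744) = 78.672 / 5.488 = 14.335 m.
Total = 3.548 + 14.335 = 17.883 m.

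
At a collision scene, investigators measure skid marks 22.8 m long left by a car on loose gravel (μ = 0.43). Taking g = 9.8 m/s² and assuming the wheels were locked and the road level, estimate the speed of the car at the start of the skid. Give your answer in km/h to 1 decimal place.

Initial speed ≈ 49.9 km/h

Deceleration a = μg = 0.43 × 9.8 = 4.214 m/s².
v = √(2a·d) = √(2 × 4.214 × 22.8) = √192.158 = 13.8621 m/s.
= 13.8621 × 3.6 = 49.904 km/h.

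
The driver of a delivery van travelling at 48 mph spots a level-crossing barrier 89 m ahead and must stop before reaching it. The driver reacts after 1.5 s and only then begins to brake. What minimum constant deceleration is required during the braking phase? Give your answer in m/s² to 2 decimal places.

48 mph × 0.44704 = 21.4579 m/s.
Distance covered during reaction = 21.4579 × 1.5 = 32.187 m.
Distance available for braking: 89 − 32.187 = 56.813 m.
v² = 2a·d ⇒ a = v²/(2d) = 21.4579² / (2 × 56.813) = 460.441 / 113.626 = 4.0523 m/s².

Required deceleration ≈ 4.05 m/s²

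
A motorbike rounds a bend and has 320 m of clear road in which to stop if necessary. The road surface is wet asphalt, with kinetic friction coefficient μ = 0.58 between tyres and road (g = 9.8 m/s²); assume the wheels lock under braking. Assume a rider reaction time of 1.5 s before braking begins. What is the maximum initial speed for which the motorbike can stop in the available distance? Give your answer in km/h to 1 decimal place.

a = μg = 0.58 × 9.8 = 5.684 m/s².
Stopping distance: v·t_r + v²/(2a) = 320 with t_r = 1.5 s and a = 5.684 m/s².
So v² + 17.052 v − 3637.76 = 0.
Positive root: v = −a·t_r + √((a·t_r)² + 2a·d) = −8.526 + √(72.693 + 3637.76) = 52.3875 m/s.
52.3875 m/s × 3.6 = 188.595 km/h.

Maximum speed ≈ 188.6 km/h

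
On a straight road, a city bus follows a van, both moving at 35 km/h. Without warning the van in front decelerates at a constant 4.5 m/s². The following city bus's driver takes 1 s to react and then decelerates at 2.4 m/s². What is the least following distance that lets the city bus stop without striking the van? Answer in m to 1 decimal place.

Minimum gap ≈ 18.9 m

35 km/h ÷ 3.6 = 9.7222 m/s.
Leader travels v²/(2a_L) = 94.521 / 9.000 = 10.502 m before stopping.
Follower covers v·t_r = 9.7222 × 1 = 9.722 m while reacting, then v²/(2a_F) = 94.521 / 4.800 = 19.692 m while braking, for a total of 9.722 + 19.692 = 29.414 m.
Since a_F ≤ a_L and the follower starts braking later, the follower is never slower than the leader, so the closest approach is when both have stopped.
Minimum gap = 29.414 − 10.502 = 18.912 m.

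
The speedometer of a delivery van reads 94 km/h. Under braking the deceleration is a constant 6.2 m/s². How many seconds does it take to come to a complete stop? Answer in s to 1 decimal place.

94 km/h ÷ 3.6 = 26.1111 m/s.
Braking time = v/a = 26.1111 / 6.200 = 4.211 s.

Braking time ≈ 4.2 s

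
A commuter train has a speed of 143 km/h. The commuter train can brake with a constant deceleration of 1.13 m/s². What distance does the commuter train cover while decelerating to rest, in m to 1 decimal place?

143 km/h ÷ 3.6 = 39.7222 m/s.
Braking distance = v²/(2a) = 39.7222² / (2 × 1.130) = 1577.853 / 2.260 = 698.165 m.

Braking distance ≈ 698.2 m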